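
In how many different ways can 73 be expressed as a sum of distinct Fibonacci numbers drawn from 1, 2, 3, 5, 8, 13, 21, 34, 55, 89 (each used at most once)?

6

Each representation comes from the Zeckendorf form by replacing some F_k with F_{k−1} + F_{k−2} where possible.
73 = 55+13+5 = 55+13+3+2 = 34+21+13+5 = 55+8+5+3+2 = 34+21+13+3+2 = … (1 more), for 6 in all.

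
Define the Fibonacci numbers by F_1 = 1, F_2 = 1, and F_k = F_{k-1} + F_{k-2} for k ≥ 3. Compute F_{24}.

Iterating the recurrence up to F_{17} = 1597 and F_{16} = 987:
F_{18} = F_{17} + F_{16} = 1597 + 987 = 2584
F_{19} = F_{18} + F_{17} = 2584 + 1597 = 4181
F_{20} = F_{19} + F_{18} = 4181 + 2584 = 6765
F_{21} = F_{20} + F_{19} = 6765 + 4181 = 10946
F_{22} = F_{21} + F_{20} = 10946 + 6765 = 17711
F_{23} = F_{22} + F_{21} = 17711 + 10946 = 28657
F_{24} = F_{23} + F_{22} = 28657 + 17711 = 46368

46368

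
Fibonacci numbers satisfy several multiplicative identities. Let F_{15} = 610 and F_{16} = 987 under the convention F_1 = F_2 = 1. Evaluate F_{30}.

832040

By the doubling identity F_{2k} = F_k(2F_{k+1} − F_k): F_{30} = 610·(2·987 − 610) = 610·1364 = 832040.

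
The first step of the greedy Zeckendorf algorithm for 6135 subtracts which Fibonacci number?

4181

4181 ≤ 6135 < 6765, so the largest Fibonacci number not exceeding 6135 is 4181.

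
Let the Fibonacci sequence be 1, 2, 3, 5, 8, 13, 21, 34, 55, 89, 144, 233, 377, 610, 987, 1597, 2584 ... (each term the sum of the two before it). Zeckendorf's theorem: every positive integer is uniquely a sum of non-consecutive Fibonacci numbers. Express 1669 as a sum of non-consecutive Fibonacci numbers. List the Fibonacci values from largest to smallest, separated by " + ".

largest Fibonacci ≤ 1669 is 1597; 1669 − 1597 = 72
largest Fibonacci ≤ 72 is 55; 72 − 55 = 17
largest Fibonacci ≤ 17 is 13; 17 − 13 = 4
largest Fibonacci ≤ 4 is 3; 4 − 3 = 1
largest Fibonacci ≤ 1 is 1; 1 − 1 = 0
So 1669 = 1597 + 55 + 13 + 3 + 1, with no two terms consecutive in the sequence.

1597 + 55 + 13 + 3 + 1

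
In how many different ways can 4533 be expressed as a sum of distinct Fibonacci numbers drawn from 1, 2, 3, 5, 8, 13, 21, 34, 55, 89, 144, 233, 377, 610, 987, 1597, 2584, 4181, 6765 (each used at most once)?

Each representation comes from the Zeckendorf form by replacing some F_k with F_{k−1} + F_{k−2} where possible.
4533 = 4181+233+89+21+8+1 = 4181+233+89+21+5+3+1 = 4181+233+55+34+21+8+1 = … (27 more), for 30 in all.

30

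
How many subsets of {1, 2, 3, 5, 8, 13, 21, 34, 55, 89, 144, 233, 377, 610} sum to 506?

16

Each representation comes from the Zeckendorf form by replacing some F_k with F_{k−1} + F_{k−2} where possible.
506 = 377+89+34+5+1 = 377+89+34+3+2+1 = 377+89+21+13+5+1 = … (13 more), for 16 in all.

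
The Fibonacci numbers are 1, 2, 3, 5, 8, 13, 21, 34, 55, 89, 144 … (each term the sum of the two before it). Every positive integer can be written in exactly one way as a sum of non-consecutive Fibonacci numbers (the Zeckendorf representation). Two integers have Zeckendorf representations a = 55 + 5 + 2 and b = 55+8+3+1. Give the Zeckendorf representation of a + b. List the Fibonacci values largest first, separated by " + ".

89 + 34 + 5 + 1

The two numbers are 62 and 67, so their sum is 129.
Greedily peel off the largest Fibonacci term at each step:
largest Fibonacci ≤ 129 is 89; 129 − 89 = 40
largest Fibonacci ≤ 40 is 34; 40 − 34 = 6
largest Fibonacci ≤ 6 is 5; 6 − 5 = 1
largest Fibonacci ≤ 1 is 1; 1 − 1 = 0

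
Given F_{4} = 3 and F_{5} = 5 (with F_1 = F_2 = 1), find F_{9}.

By F_{2k+1} = F_k² + F_{k+1}²: F_{9} = 3² + 5² = 9 + 25 = 34.

34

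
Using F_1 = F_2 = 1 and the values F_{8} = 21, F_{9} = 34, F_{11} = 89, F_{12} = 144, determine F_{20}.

By the addition formula F_{m+n} = F_m F_{n+1} + F_{m−1} F_n with m=9, n=11: F_{20} = 34·144 + 21·89 = 4896 + 1869 = 6765.

6765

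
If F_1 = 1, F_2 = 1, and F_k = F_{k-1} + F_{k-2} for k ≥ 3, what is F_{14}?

Iterating the recurrence up to F_{7} = 13 and F_{6} = 8:
F_{8} = F_{7} + F_{6} = 13 + 8 = 21
F_{9} = F_{8} + F_{7} = 21 + 13 = 34
F_{10} = F_{9} + F_{8} = 34 + 21 = 55
F_{11} = F_{10} + F_{9} = 55 + 34 = 89
F_{12} = F_{11} + F_{10} = 89 + 55 = 144
F_{13} = F_{12} + F_{11} = 144 + 89 = 233
F_{14} = F_{13} + F_{12} = 233 + 144 = 377

377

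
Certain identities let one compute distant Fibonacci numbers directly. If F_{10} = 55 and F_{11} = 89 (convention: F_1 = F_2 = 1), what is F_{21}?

By F_{2k+1} = F_k² + F_{k+1}²: F_{21} = 55² + 89² = 3025 + 7921 = 10946.

10946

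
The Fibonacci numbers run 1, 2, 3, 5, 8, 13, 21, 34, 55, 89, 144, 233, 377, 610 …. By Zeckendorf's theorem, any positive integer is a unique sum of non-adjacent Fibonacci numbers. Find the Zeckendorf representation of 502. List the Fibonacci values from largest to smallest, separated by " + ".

largest Fibonacci ≤ 502 is 377; 502 − 377 = 125
largest Fibonacci ≤ 125 is 89; 125 − 89 = 36
largest Fibonacci ≤ 36 is 34; 36 − 34 = 2
largest Fibonacci ≤ 2 is 2; 2 − 2 = 0
So 502 = 377 + 89 + 34 + 2, with no two terms consecutive in the sequence.

377 + 89 + 34 + 2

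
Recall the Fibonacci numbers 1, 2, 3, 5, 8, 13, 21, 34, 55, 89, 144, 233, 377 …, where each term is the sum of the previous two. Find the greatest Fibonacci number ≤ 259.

233 ≤ 259 < 377, so the largest Fibonacci number not exceeding 259 is 233.

233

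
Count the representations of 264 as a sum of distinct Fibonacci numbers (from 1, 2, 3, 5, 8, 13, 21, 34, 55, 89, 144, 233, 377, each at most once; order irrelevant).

9

Each representation comes from the Zeckendorf form by replacing some F_k with F_{k−1} + F_{k−2} where possible.
264 = 233+21+8+2 = 233+21+5+3+2 = 144+89+21+8+2 = 233+13+8+5+3+2 = 144+89+21+5+3+2 = … (4 more), for 9 in all.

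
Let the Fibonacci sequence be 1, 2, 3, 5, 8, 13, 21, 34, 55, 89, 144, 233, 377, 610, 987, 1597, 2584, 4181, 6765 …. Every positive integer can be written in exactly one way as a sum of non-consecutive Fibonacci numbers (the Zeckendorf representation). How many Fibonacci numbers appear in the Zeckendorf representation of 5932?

5

5932 − 4181 = 1751
1751 − 1597 = 154
154 − 144 = 10
10 − 8 = 2
2 − 2 = 0
5932 = 4181 + 1597 + 144 + 8 + 2, which has 5 terms.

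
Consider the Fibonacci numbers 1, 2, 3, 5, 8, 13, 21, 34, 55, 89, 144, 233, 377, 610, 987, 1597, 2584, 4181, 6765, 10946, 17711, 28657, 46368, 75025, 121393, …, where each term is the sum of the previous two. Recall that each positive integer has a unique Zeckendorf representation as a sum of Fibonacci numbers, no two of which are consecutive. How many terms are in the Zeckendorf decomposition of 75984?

Greedily peel off the largest Fibonacci term at each step:
largest Fibonacci ≤ 75984 is 75025; 75984 − 75025 = 959
largest Fibonacci ≤ 959 is 610; 959 − 610 = 349
largest Fibonacci ≤ 349 is 233; 349 − 233 = 116
largest Fibonacci ≤ 116 is 89; 116 − 89 = 27
largest Fibonacci ≤ 27 is 21; 27 − 21 = 6
largest Fibonacci ≤ 6 is 5; 6 − 5 = 1
largest Fibonacci ≤ 1 is 1; 1 − 1 = 0
75984 = 75025 + 610 + 233 + 89 + 21 + 5 + 1, which has 7 terms.

7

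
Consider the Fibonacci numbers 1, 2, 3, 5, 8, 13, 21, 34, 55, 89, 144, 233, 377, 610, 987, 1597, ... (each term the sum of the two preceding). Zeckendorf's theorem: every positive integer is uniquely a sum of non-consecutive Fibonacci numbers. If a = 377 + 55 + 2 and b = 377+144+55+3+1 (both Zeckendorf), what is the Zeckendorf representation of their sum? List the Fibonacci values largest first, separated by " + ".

The two numbers are 434 and 580, so their sum is 1014.
987 ≤ 1014 < 1597, so take 987; remainder 27
21 ≤ 27 < 34, so take 21; remainder 6
5 ≤ 6 < 8, so take 5; remainder 1
1 ≤ 1 < 2, so take 1; remainder 0

987 + 21 + 5 + 1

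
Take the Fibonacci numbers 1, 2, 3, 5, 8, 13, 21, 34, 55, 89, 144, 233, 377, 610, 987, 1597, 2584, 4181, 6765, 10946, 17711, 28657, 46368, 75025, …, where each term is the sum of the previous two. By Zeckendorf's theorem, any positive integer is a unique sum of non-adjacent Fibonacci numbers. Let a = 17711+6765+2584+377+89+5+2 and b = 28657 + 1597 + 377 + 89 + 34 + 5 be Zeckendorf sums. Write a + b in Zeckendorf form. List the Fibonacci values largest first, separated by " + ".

The two numbers are 27533 and 30759, so their sum is 58292.
Greedy algorithm:
58292: greatest Fibonacci not exceeding it is 46368, leaving 11924
11924: greatest Fibonacci not exceeding it is 10946, leaving 978
978: greatest Fibonacci not exceeding it is 610, leaving 368
368: greatest Fibonacci not exceeding it is 233, leaving 135
135: greatest Fibonacci not exceeding it is 89, leaving 46
46: greatest Fibonacci not exceeding it is 34, leaving 12
12: greatest Fibonacci not exceeding it is 8, leaving 4
4: greatest Fibonacci not exceeding it is 3, leaving 1
1: greatest Fibonacci not exceeding it is 1, leaving 0

46368 + 10946 + 610 + 233 + 89 + 34 + 8 + 3 + 1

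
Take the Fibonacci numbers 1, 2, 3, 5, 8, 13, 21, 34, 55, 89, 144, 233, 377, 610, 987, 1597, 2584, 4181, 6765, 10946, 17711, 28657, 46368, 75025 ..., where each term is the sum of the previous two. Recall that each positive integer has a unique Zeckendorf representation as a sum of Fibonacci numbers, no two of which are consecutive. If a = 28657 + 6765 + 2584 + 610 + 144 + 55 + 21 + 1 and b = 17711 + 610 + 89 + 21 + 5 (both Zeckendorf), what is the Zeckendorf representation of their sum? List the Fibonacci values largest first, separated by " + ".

46368 + 6765 + 2584 + 987 + 377 + 144 + 34 + 13 + 1

The two numbers are 38837 and 18436, so their sum is 57273.
Greedily peel off the largest Fibonacci term at each step:
57273: greatest Fibonacci not exceeding it is 46368, leaving 10905
10905: greatest Fibonacci not exceeding it is 6765, leaving 4140
4140: greatest Fibonacci not exceeding it is 2584, leaving 1556
1556: greatest Fibonacci not exceeding it is 987, leaving 569
569: greatest Fibonacci not exceeding it is 377, leaving 192
192: greatest Fibonacci not exceeding it is 144, leaving 48
48: greatest Fibonacci not exceeding it is 34, leaving 14
14: greatest Fibonacci not exceeding it is 13, leaving 1
1: greatest Fibonacci not exceeding it is 1, leaving 0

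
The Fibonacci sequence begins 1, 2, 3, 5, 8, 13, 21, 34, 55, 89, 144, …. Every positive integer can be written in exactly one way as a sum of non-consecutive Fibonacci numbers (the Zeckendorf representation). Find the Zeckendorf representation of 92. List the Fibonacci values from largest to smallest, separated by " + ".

89 + 3

92 − 89 = 3
3 − 3 = 0
So 92 = 89 + 3, with no two terms consecutive in the sequence.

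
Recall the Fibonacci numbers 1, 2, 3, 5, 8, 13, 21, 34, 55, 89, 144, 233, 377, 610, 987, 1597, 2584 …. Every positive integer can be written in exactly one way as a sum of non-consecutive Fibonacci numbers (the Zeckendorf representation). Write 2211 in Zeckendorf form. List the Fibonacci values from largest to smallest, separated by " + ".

Greedily peel off the largest Fibonacci term at each step:
subtract 1597 from 2211: 614 remains
subtract 610 from 614: 4 remains
subtract 3 from 4: 1 remains
subtract 1 from 1: 0 remains
So 2211 = 1597 + 610 + 3 + 1, with no two terms consecutive in the sequence.

1597 + 610 + 3 + 1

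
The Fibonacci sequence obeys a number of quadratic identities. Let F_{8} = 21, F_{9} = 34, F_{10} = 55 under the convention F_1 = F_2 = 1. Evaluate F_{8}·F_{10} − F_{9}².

-1

21·55 − 34² = 1155 − 1156 = -1. (Cassini's identity: F_{k−1}F_{k+1} − F_k² = (−1)^k.)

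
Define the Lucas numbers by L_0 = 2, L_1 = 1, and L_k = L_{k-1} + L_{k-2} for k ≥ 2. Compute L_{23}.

Iterating the recurrence up to L_{17} = 3571 and L_{16} = 2207:
L_{18} = L_{17} + L_{16} = 3571 + 2207 = 5778
L_{19} = L_{18} + L_{17} = 5778 + 3571 = 9349
L_{20} = L_{19} + L_{18} = 9349 + 5778 = 15127
L_{21} = L_{20} + L_{19} = 15127 + 9349 = 24476
L_{22} = L_{21} + L_{20} = 24476 + 15127 = 39603
L_{23} = L_{22} + L_{21} = 39603 + 24476 = 64079

64079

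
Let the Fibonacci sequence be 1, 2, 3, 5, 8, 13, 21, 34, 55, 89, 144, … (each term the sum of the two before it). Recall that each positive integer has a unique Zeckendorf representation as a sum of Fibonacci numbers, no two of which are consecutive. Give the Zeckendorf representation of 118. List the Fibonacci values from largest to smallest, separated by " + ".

Repeatedly subtract the largest Fibonacci number that fits:
subtract 89 from 118: 29 remains
subtract 21 from 29: 8 remains
subtract 8 from 8: 0 remains
So 118 = 89 + 21 + 8, with no two terms consecutive in the sequence.

89 + 21 + 8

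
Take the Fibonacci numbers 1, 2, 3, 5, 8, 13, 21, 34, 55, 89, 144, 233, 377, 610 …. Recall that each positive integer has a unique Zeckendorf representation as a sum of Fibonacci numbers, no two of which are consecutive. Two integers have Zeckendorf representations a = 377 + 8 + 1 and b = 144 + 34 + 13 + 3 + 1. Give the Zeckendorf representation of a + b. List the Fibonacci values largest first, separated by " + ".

The two numbers are 386 and 195, so their sum is 581.
Greedily peel off the largest Fibonacci term at each step:
subtract 377 from 581: 204 remains
subtract 144 from 204: 60 remains
subtract 55 from 60: 5 remains
subtract 5 from 5: 0 remains

377 + 144 + 55 + 5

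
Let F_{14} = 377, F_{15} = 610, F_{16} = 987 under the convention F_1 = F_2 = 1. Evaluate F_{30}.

832040

By the addition formula F_{m+n} = F_m F_{n+1} + F_{m−1} F_n with m=15, n=15: F_{30} = 610·987 + 377·610 = 602070 + 229970 = 832040.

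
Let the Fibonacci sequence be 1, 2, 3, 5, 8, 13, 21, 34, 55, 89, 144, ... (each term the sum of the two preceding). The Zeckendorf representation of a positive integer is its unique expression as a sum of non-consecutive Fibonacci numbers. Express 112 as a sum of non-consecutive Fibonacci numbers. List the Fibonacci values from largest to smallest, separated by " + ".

112: greatest Fibonacci not exceeding it is 89, leaving 23
23: greatest Fibonacci not exceeding it is 21, leaving 2
2: greatest Fibonacci not exceeding it is 2, leaving 0
So 112 = 89 + 21 + 2, with no two terms consecutive in the sequence.

89 + 21 + 2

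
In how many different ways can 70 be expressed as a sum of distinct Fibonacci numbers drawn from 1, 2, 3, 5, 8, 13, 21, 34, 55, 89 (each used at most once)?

4

70 = 55+13+2 = 55+8+5+2 = 34+21+13+2 = 34+21+8+5+2 — 4 representations.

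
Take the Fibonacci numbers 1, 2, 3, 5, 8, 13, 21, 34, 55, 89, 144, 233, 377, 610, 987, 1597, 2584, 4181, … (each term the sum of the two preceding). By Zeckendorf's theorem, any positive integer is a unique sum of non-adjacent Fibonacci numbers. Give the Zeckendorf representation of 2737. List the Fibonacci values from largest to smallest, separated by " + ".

2584 + 144 + 8 + 1

largest Fibonacci ≤ 2737 is 2584; 2737 − 2584 = 153
largest Fibonacci ≤ 153 is 144; 153 − 144 = 9
largest Fibonacci ≤ 9 is 8; 9 − 8 = 1
largest Fibonacci ≤ 1 is 1; 1 − 1 = 0
So 2737 = 2584 + 144 + 8 + 1, with no two terms consecutive in the sequence.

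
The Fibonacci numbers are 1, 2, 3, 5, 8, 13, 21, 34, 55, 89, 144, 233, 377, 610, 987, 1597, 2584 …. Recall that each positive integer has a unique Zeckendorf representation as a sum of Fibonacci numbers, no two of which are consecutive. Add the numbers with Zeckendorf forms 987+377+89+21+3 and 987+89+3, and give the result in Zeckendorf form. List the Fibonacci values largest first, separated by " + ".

The two numbers are 1477 and 1079, so their sum is 2556.
Repeatedly subtract the largest Fibonacci number that fits:
subtract 1597 from 2556: 959 remains
subtract 610 from 959: 349 remains
subtract 233 from 349: 116 remains
subtract 89 from 116: 27 remains
subtract 21 from 27: 6 remains
subtract 5 from 6: 1 remains
subtract 1 from 1: 0 remains

1597 + 610 + 233 + 89 + 21 + 5 + 1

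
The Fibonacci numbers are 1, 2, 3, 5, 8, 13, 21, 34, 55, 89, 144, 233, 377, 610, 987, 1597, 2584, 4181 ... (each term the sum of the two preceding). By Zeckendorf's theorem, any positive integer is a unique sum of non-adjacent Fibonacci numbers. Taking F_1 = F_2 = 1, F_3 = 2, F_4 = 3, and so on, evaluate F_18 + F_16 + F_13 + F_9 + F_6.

3846

F_18 + F_16 + F_13 + F_9 + F_6 = 2584 + 987 + 233 + 34 + 8 = 3846.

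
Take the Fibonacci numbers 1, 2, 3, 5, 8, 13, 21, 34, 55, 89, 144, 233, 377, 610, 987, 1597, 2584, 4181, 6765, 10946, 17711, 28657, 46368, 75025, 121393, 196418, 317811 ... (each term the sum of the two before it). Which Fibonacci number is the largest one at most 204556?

196418

196418 ≤ 204556 < 317811, so the largest Fibonacci number not exceeding 204556 is 196418.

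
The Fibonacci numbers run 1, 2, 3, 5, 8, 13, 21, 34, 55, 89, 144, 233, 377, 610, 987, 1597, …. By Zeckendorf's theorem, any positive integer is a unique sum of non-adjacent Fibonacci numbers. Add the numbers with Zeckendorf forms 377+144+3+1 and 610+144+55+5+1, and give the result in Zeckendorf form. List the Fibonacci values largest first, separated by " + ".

987 + 233 + 89 + 21 + 8 + 2

The two numbers are 525 and 815, so their sum is 1340.
take 987 (≤ 1340); 1340 − 987 = 353
take 233 (≤ 353); 353 − 233 = 120
take 89 (≤ 120); 120 − 89 = 31
take 21 (≤ 31); 31 − 21 = 10
take 8 (≤ 10); 10 − 8 = 2
take 2 (≤ 2); 2 − 2 = 0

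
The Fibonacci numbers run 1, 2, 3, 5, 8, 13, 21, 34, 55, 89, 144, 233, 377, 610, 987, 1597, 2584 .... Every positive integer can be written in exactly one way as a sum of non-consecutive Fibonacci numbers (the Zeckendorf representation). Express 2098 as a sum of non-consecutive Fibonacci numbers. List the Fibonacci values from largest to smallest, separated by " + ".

1597 + 377 + 89 + 34 + 1

subtract 1597 from 2098: 501 remains
subtract 377 from 501: 124 remains
subtract 89 from 124: 35 remains
subtract 34 from 35: 1 remains
subtract 1 from 1: 0 remains
So 2098 = 1597 + 377 + 89 + 34 + 1, with no two terms consecutive in the sequence.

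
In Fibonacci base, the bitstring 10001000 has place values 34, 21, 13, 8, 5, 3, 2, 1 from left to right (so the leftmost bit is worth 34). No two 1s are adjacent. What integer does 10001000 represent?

39

Summing the place values of the 1 bits: 34 + 5 = 39.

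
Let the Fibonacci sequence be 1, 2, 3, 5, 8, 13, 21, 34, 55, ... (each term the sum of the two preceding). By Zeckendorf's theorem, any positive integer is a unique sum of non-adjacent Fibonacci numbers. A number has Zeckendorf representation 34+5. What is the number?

34+5 = 39.

39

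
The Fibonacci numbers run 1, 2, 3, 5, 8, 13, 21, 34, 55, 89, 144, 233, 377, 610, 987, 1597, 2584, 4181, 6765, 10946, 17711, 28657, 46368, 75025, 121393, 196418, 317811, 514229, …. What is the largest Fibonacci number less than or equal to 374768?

317811 ≤ 374768 < 514229, so the largest Fibonacci number not exceeding 374768 is 317811.

317811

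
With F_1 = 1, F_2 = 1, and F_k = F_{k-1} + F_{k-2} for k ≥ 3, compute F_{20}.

6765

Iterating the recurrence up to F_{16} = 987 and F_{15} = 610:
F_{17} = F_{16} + F_{15} = 987 + 610 = 1597
F_{18} = F_{17} + F_{16} = 1597 + 987 = 2584
F_{19} = F_{18} + F_{17} = 2584 + 1597 = 4181
F_{20} = F_{19} + F_{18} = 4181 + 2584 = 6765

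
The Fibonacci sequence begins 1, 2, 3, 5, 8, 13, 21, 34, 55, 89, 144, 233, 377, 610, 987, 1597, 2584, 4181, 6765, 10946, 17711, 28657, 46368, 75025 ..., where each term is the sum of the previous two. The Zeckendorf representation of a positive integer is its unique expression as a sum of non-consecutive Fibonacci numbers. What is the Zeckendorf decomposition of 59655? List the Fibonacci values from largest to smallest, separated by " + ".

largest Fibonacci ≤ 59655 is 46368; 59655 − 46368 = 13287
largest Fibonacci ≤ 13287 is 10946; 13287 − 10946 = 2341
largest Fibonacci ≤ 2341 is 1597; 2341 − 1597 = 744
largest Fibonacci ≤ 744 is 610; 744 − 610 = 134
largest Fibonacci ≤ 134 is 89; 134 − 89 = 45
largest Fibonacci ≤ 45 is 34; 45 − 34 = 11
largest Fibonacci ≤ 11 is 8; 11 − 8 = 3
largest Fibonacci ≤ 3 is 3; 3 − 3 = 0
So 59655 = 46368 + 10946 + 1597 + 610 + 89 + 34 + 8 + 3, with no two terms consecutive in the sequence.

46368 + 10946 + 1597 + 610 + 89 + 34 + 8 + 3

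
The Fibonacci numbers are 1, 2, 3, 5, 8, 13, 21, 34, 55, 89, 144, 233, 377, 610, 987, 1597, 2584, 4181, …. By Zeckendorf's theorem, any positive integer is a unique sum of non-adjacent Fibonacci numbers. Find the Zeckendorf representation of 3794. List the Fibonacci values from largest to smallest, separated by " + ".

2584 + 987 + 144 + 55 + 21 + 3

3794: greatest Fibonacci not exceeding it is 2584, leaving 1210
1210: greatest Fibonacci not exceeding it is 987, leaving 223
223: greatest Fibonacci not exceeding it is 144, leaving 79
79: greatest Fibonacci not exceeding it is 55, leaving 24
24: greatest Fibonacci not exceeding it is 21, leaving 3
3: greatest Fibonacci not exceeding it is 3, leaving 0
So 3794 = 2584 + 987 + 144 + 55 + 21 + 3, with no two terms consecutive in the sequence.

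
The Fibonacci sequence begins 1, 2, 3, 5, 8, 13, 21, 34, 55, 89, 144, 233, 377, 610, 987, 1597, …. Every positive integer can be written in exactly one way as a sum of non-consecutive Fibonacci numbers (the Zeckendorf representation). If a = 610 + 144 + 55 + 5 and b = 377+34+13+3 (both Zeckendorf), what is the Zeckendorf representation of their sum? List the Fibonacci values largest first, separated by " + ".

The two numbers are 814 and 427, so their sum is 1241.
Greedily peel off the largest Fibonacci term at each step:
subtract 987 from 1241: 254 remains
subtract 233 from 254: 21 remains
subtract 21 from 21: 0 remains

987 + 233 + 21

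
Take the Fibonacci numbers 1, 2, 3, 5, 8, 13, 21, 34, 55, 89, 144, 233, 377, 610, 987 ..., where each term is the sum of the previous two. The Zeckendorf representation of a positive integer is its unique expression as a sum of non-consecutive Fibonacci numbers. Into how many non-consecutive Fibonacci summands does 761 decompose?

4

Repeatedly subtract the largest Fibonacci number that fits:
761: greatest Fibonacci not exceeding it is 610, leaving 151
151: greatest Fibonacci not exceeding it is 144, leaving 7
7: greatest Fibonacci not exceeding it is 5, leaving 2
2: greatest Fibonacci not exceeding it is 2, leaving 0
761 = 610 + 144 + 5 + 2, which has 4 terms.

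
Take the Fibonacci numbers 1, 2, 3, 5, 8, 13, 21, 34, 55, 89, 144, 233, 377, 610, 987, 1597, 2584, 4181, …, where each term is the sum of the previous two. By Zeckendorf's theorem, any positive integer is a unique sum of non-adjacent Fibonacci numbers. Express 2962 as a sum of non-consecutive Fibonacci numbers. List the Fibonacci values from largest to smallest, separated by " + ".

2584 + 377 + 1

2584 ≤ 2962 < 4181, so take 2584; remainder 378
377 ≤ 378 < 610, so take 377; remainder 1
1 ≤ 1 < 2, so take 1; remainder 0
So 2962 = 2584 + 377 + 1, with no two terms consecutive in the sequence.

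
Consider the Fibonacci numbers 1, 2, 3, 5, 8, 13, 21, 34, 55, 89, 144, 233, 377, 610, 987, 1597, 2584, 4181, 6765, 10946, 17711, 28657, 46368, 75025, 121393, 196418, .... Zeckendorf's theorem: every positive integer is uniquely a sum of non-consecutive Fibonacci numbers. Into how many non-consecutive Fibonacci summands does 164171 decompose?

164171 − 121393 = 42778
42778 − 28657 = 14121
14121 − 10946 = 3175
3175 − 2584 = 591
591 − 377 = 214
214 − 144 = 70
70 − 55 = 15
15 − 13 = 2
2 − 2 = 0
164171 = 121393 + 28657 + 10946 + 2584 + 377 + 144 + 55 + 13 + 2, which has 9 terms.

9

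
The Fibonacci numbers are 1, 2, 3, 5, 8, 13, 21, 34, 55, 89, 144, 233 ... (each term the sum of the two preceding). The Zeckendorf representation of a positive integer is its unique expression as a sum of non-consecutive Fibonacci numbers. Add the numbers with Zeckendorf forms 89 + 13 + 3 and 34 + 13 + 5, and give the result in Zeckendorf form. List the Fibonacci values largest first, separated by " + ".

144 + 13

The two numbers are 105 and 52, so their sum is 157.
subtract 144 from 157: 13 remains
subtract 13 from 13: 0 remains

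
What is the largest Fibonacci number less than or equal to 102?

89

89 ≤ 102 < 144, so the largest Fibonacci number not exceeding 102 is 89.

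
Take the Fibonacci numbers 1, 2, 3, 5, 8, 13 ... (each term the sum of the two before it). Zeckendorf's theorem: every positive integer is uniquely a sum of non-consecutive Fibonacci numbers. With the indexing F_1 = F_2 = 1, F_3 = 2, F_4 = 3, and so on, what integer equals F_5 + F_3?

7

F_5 + F_3 = 5 + 2 = 7.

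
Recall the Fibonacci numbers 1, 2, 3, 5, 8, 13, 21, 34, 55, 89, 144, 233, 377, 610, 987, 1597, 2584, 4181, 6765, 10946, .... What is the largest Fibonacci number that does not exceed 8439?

6765

6765 ≤ 8439 < 10946, so the largest Fibonacci number not exceeding 8439 is 6765.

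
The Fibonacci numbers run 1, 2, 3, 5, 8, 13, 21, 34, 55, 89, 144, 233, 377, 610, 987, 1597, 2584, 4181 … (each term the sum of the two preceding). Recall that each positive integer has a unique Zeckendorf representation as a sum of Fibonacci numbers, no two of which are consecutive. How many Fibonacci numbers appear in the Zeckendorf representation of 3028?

6

3028 − 2584 = 444
444 − 377 = 67
67 − 55 = 12
12 − 8 = 4
4 − 3 = 1
1 − 1 = 0
3028 = 2584 + 377 + 55 + 8 + 3 + 1, which has 6 terms.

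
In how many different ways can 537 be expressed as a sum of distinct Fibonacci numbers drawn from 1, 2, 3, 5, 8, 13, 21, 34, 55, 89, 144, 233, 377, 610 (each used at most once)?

Starting from the Zeckendorf form and repeatedly splitting a term F_k into F_{k−1} + F_{k−2} (when neither is already used) reaches every representation.
537 = 377+144+13+3 = 377+144+13+2+1 = 377+144+8+5+3 = 377+89+55+13+3 = … (16 more), for 20 in all.

20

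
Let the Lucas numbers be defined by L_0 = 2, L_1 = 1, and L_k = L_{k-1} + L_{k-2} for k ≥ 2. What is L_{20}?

15127

Iterating the recurrence up to L_{13} = 521 and L_{12} = 322:
L_{14} = L_{13} + L_{12} = 521 + 322 = 843
L_{15} = L_{14} + L_{13} = 843 + 521 = 1364
L_{16} = L_{15} + L_{14} = 1364 + 843 = 2207
L_{17} = L_{16} + L_{15} = 2207 + 1364 = 3571
L_{18} = L_{17} + L_{16} = 3571 + 2207 = 5778
L_{19} = L_{18} + L_{17} = 5778 + 3571 = 9349
L_{20} = L_{19} + L_{18} = 9349 + 5778 = 15127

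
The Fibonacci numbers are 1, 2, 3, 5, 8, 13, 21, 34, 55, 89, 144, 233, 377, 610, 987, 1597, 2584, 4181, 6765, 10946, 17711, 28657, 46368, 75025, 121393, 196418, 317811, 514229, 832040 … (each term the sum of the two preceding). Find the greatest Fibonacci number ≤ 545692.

514229 ≤ 545692 < 832040, so the largest Fibonacci number not exceeding 545692 is 514229.

514229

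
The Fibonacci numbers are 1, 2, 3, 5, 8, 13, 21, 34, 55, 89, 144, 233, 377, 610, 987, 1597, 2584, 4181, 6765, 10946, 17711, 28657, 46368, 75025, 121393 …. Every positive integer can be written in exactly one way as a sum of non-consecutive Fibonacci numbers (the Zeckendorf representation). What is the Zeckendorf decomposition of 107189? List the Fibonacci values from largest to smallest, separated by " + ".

75025 + 28657 + 2584 + 610 + 233 + 55 + 21 + 3 + 1

Greedily peel off the largest Fibonacci term at each step:
largest Fibonacci ≤ 107189 is 75025; 107189 − 75025 = 32164
largest Fibonacci ≤ 32164 is 28657; 32164 − 28657 = 3507
largest Fibonacci ≤ 3507 is 2584; 3507 − 2584 = 923
largest Fibonacci ≤ 923 is 610; 923 − 610 = 313
largest Fibonacci ≤ 313 is 233; 313 − 233 = 80
largest Fibonacci ≤ 80 is 55; 80 − 55 = 25
largest Fibonacci ≤ 25 is 21; 25 − 21 = 4
largest Fibonacci ≤ 4 is 3; 4 − 3 = 1
largest Fibonacci ≤ 1 is 1; 1 − 1 = 0
So 107189 = 75025 + 28657 + 2584 + 610 + 233 + 55 + 21 + 3 + 1, with no two terms consecutive in the sequence.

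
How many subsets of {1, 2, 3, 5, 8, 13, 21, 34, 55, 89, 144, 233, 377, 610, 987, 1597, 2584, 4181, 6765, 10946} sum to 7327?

7327 = 6765+377+144+34+5+2 = 6765+377+144+21+13+5+2 = 6765+377+89+55+34+5+2 = 4181+2584+377+144+34+5+2 = … (16 more), for 20 in all.

20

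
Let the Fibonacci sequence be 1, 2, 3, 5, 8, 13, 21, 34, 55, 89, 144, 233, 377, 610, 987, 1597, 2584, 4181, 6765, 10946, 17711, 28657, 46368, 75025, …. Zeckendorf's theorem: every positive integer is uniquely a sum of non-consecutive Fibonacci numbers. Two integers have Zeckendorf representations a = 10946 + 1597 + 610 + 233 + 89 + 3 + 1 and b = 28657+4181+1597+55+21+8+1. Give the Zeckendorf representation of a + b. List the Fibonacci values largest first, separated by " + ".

46368 + 1597 + 34

The two numbers are 13479 and 34520, so their sum is 47999.
Greedily peel off the largest Fibonacci term at each step:
take 46368 (≤ 47999); 47999 − 46368 = 1631
take 1597 (≤ 1631); 1631 − 1597 = 34
take 34 (≤ 34); 34 − 34 = 0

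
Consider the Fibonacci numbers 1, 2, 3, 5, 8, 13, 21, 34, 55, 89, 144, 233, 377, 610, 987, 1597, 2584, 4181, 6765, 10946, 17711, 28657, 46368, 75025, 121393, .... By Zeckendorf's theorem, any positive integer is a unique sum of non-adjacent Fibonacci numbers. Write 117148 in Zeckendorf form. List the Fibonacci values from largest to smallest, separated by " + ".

75025 + 28657 + 10946 + 1597 + 610 + 233 + 55 + 21 + 3 + 1

Repeatedly subtract the largest Fibonacci number that fits:
subtract 75025 from 117148: 42123 remains
subtract 28657 from 42123: 13466 remains
subtract 10946 from 13466: 2520 remains
subtract 1597 from 2520: 923 remains
subtract 610 from 923: 313 remains
subtract 233 from 313: 80 remains
subtract 55 from 80: 25 remains
subtract 21 from 25: 4 remains
subtract 3 from 4: 1 remains
subtract 1 from 1: 0 remains
So 117148 = 75025 + 28657 + 10946 + 1597 + 610 + 233 + 55 + 21 + 3 + 1, with no two terms consecutive in the sequence.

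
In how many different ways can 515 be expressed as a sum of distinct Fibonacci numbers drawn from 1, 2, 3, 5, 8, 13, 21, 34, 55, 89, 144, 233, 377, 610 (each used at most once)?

Starting from the Zeckendorf form and repeatedly splitting a term F_k into F_{k−1} + F_{k−2} (when neither is already used) reaches every representation.
515 = 377+89+34+13+2 = 377+89+34+8+5+2 = 233+144+89+34+13+2 = 377+89+21+13+8+5+2 = … (4 more), for 8 in all.

8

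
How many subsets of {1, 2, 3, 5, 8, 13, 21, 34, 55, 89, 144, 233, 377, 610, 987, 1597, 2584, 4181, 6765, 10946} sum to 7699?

7699 = 6765+610+233+89+2 = 6765+610+233+55+34+2 = 6765+610+233+55+21+13+2 = … (27 more), for 30 in all.

30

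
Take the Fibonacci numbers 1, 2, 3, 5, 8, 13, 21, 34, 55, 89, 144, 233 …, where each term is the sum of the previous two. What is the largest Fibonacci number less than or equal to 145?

144 ≤ 145 < 233, so the largest Fibonacci number not exceeding 145 is 144.

144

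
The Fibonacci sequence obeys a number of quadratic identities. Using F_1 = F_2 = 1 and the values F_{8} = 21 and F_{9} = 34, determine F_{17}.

1597

By F_{2k+1} = F_k² + F_{k+1}²: F_{17} = 21² + 34² = 441 + 1156 = 1597.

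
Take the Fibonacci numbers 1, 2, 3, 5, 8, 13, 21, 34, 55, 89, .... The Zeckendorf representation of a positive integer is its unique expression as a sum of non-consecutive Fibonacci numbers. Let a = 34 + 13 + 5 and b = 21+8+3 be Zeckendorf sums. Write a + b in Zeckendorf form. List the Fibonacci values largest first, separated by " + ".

The two numbers are 52 and 32, so their sum is 84.
55 ≤ 84 < 89, so take 55; remainder 29
21 ≤ 29 < 34, so take 21; remainder 8
8 ≤ 8 < 13, so take 8; remainder 0

55 + 21 + 8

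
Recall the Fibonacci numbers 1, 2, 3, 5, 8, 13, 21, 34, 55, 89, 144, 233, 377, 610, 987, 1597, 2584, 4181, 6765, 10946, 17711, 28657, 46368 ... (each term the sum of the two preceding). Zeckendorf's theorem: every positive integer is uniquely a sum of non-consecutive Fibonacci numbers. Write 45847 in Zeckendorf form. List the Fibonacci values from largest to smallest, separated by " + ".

largest Fibonacci ≤ 45847 is 28657; 45847 − 28657 = 17190
largest Fibonacci ≤ 17190 is 10946; 17190 − 10946 = 6244
largest Fibonacci ≤ 6244 is 4181; 6244 − 4181 = 2063
largest Fibonacci ≤ 2063 is 1597; 2063 − 1597 = 466
largest Fibonacci ≤ 466 is 377; 466 − 377 = 89
largest Fibonacci ≤ 89 is 89; 89 − 89 = 0
So 45847 = 28657 + 10946 + 4181 + 1597 + 377 + 89, with no two terms consecutive in the sequence.

28657 + 10946 + 4181 + 1597 + 377 + 89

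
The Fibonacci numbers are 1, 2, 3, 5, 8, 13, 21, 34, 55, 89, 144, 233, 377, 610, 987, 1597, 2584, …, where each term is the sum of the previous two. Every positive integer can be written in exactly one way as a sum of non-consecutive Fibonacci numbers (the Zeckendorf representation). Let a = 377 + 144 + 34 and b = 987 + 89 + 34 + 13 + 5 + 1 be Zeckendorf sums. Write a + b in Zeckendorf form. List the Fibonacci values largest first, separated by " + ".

The two numbers are 555 and 1129, so their sum is 1684.
1684 − 1597 = 87
87 − 55 = 32
32 − 21 = 11
11 − 8 = 3
3 − 3 = 0

1597 + 55 + 21 + 8 + 3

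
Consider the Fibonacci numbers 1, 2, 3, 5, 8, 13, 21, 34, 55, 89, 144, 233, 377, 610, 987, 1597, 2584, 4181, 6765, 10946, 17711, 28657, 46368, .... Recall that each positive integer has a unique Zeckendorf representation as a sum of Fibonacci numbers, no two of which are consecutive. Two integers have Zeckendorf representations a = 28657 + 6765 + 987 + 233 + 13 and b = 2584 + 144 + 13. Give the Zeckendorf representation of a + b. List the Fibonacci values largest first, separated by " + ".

The two numbers are 36655 and 2741, so their sum is 39396.
subtract 28657 from 39396: 10739 remains
subtract 6765 from 10739: 3974 remains
subtract 2584 from 3974: 1390 remains
subtract 987 from 1390: 403 remains
subtract 377 from 403: 26 remains
subtract 21 from 26: 5 remains
subtract 5 from 5: 0 remains

28657 + 6765 + 2584 + 987 + 377 + 21 + 5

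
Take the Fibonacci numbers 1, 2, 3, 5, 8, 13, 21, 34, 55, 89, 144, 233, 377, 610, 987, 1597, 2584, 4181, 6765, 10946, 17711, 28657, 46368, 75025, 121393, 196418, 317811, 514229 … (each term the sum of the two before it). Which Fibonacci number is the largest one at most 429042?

317811 ≤ 429042 < 514229, so the largest Fibonacci number not exceeding 429042 is 317811.

317811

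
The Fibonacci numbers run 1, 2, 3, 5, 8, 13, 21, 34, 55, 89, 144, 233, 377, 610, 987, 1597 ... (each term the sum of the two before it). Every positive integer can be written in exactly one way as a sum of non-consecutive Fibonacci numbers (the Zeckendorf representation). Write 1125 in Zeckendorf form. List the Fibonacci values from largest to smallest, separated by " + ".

take 987 (≤ 1125); 1125 − 987 = 138
take 89 (≤ 138); 138 − 89 = 49
take 34 (≤ 49); 49 − 34 = 15
take 13 (≤ 15); 15 − 13 = 2
take 2 (≤ 2); 2 − 2 = 0
So 1125 = 987 + 89 + 34 + 13 + 2, with no two terms consecutive in the sequence.

987 + 89 + 34 + 13 + 2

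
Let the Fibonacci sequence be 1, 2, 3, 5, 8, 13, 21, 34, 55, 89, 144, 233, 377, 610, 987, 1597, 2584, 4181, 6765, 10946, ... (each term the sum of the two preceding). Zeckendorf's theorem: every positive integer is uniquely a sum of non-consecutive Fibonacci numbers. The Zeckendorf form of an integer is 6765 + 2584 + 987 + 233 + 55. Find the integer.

6765 + 2584 + 987 + 233 + 55 = 10624.

10624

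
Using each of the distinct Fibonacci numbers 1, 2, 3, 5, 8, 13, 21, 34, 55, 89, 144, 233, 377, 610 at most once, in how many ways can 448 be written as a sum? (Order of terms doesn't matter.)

Starting from the Zeckendorf form and repeatedly splitting a term F_k into F_{k−1} + F_{k−2} (when neither is already used) reaches every representation.
448 = 377+55+13+3 = 377+55+13+2+1 = 377+55+8+5+3 = 377+34+21+13+3 = … (16 more), for 20 in all.

20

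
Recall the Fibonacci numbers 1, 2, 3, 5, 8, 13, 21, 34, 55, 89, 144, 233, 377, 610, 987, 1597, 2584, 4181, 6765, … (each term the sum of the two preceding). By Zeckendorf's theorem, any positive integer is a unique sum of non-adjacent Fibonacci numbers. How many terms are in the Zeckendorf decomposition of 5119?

subtract 4181 from 5119: 938 remains
subtract 610 from 938: 328 remains
subtract 233 from 328: 95 remains
subtract 89 from 95: 6 remains
subtract 5 from 6: 1 remains
subtract 1 from 1: 0 remains
5119 = 4181 + 610 + 233 + 89 + 5 + 1, which has 6 terms.

6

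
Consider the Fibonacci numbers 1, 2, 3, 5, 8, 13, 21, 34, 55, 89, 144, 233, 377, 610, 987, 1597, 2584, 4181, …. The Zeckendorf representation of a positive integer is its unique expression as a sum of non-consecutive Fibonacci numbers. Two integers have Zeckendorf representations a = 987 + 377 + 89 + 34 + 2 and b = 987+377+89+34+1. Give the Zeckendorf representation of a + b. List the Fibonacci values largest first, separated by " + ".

The two numbers are 1489 and 1488, so their sum is 2977.
2584 ≤ 2977 < 4181, so take 2584; remainder 393
377 ≤ 393 < 610, so take 377; remainder 16
13 ≤ 16 < 21, so take 13; remainder 3
3 ≤ 3 < 5, so take 3; remainder 0

2584 + 377 + 13 + 3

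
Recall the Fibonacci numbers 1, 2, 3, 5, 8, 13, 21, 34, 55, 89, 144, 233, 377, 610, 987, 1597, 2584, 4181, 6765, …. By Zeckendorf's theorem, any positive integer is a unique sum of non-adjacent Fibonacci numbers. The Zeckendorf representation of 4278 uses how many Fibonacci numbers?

Repeatedly subtract the largest Fibonacci number that fits:
take 4181 (≤ 4278); 4278 − 4181 = 97
take 89 (≤ 97); 97 − 89 = 8
take 8 (≤ 8); 8 − 8 = 0
4278 = 4181 + 89 + 8, which has 3 terms.

3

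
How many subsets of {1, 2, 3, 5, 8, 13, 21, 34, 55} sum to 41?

2

Starting from the Zeckendorf form and repeatedly splitting a term F_k into F_{k−1} + F_{k−2} (when neither is already used) reaches every representation.
41 = 34+5+2 = 21+13+5+2 — 2 representations.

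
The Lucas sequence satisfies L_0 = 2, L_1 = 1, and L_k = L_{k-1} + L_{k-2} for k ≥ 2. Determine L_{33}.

7881196

Iterating the recurrence up to L_{26} = 271443 and L_{25} = 167761:
L_{27} = L_{26} + L_{25} = 271443 + 167761 = 439204
L_{28} = L_{27} + L_{26} = 439204 + 271443 = 710647
L_{29} = L_{28} + L_{27} = 710647 + 439204 = 1149851
L_{30} = L_{29} + L_{28} = 1149851 + 710647 = 1860498
L_{31} = L_{30} + L_{29} = 1860498 + 1149851 = 3010349
L_{32} = L_{31} + L_{30} = 3010349 + 1860498 = 4870847
L_{33} = L_{32} + L_{31} = 4870847 + 3010349 = 7881196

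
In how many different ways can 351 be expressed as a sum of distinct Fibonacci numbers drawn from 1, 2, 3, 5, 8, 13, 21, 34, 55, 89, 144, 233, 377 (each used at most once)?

Each representation comes from the Zeckendorf form by replacing some F_k with F_{k−1} + F_{k−2} where possible.
351 = 233+89+21+8 = 233+89+21+5+3 = 233+55+34+21+8 = … (12 more), for 15 in all.

15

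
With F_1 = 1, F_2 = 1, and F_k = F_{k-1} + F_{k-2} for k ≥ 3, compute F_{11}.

Iterating the recurrence up to F_{3} = 2 and F_{2} = 1:
F_{4} = F_{3} + F_{2} = 2 + 1 = 3
F_{5} = F_{4} + F_{3} = 3 + 2 = 5
F_{6} = F_{5} + F_{4} = 5 + 3 = 8
F_{7} = F_{6} + F_{5} = 8 + 5 = 13
F_{8} = F_{7} + F_{6} = 13 + 8 = 21
F_{9} = F_{8} + F_{7} = 21 + 13 = 34
F_{10} = F_{9} + F_{8} = 34 + 21 = 55
F_{11} = F_{10} + F_{9} = 55 + 34 = 89

89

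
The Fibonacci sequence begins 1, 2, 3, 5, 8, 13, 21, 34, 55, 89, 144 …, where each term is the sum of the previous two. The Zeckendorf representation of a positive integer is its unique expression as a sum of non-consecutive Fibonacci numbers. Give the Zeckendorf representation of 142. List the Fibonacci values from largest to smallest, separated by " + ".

89 + 34 + 13 + 5 + 1

Greedily peel off the largest Fibonacci term at each step:
largest Fibonacci ≤ 142 is 89; 142 − 89 = 53
largest Fibonacci ≤ 53 is 34; 53 − 34 = 19
largest Fibonacci ≤ 19 is 13; 19 − 13 = 6
largest Fibonacci ≤ 6 is 5; 6 − 5 = 1
largest Fibonacci ≤ 1 is 1; 1 − 1 = 0
So 142 = 89 + 34 + 13 + 5 + 1, with no two terms consecutive in the sequence.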